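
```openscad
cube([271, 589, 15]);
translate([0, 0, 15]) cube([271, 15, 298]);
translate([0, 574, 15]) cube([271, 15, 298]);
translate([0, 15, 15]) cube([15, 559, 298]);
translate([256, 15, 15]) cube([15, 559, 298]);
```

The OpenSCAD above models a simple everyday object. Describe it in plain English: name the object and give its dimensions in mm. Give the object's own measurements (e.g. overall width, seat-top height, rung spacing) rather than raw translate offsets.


An open-topped rectangular box: outside dimensions 271×589×313 mm, with a uniform wall and base thickness of 15 mm. The base is a full 271×589 slab on the floor; four walls sit on top of the base. The front and back walls (the −y and +y sides) span the full width; the two side walls fit between them.


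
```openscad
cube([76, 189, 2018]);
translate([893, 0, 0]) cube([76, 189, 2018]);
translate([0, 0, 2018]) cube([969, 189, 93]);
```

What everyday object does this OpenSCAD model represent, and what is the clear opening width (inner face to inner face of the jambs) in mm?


A door frame. The clear opening width is 817 mm.

Two 2018 mm tall posts with a header on top — a door frame. The left jamb is 76 mm wide at x = 0; the right jamb starts at x = 893. The clear opening is 893 − 76 = 817 mm.


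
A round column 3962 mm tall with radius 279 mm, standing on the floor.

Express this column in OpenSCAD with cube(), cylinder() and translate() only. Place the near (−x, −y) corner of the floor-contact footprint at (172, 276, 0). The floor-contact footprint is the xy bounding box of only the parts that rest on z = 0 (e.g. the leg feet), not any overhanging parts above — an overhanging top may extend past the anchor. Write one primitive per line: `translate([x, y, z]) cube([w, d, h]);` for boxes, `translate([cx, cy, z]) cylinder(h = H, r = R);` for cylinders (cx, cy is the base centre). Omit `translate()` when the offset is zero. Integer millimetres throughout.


translate([451, 555, 0]) cylinder(h = 3962, r = 279);


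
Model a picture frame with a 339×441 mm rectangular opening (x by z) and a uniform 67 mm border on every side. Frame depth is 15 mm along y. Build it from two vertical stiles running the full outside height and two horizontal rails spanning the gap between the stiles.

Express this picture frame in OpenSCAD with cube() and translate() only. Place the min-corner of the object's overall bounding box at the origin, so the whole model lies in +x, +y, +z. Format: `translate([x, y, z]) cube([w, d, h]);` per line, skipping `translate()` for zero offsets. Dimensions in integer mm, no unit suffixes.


cube([67, 15, 575]);
translate([406, 0, 0]) cube([67, 15, 575]);
translate([67, 0, 0]) cube([339, 15, 67]);
translate([67, 0, 508]) cube([339, 15, 67]);


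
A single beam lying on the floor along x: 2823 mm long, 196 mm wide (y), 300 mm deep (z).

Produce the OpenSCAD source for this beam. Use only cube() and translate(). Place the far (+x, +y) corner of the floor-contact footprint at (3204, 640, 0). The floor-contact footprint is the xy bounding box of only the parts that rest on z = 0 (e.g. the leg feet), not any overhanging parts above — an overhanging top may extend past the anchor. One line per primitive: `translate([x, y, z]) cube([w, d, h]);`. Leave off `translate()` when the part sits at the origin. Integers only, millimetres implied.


translate([381, 444, 0]) cube([2823, 196, 300]);


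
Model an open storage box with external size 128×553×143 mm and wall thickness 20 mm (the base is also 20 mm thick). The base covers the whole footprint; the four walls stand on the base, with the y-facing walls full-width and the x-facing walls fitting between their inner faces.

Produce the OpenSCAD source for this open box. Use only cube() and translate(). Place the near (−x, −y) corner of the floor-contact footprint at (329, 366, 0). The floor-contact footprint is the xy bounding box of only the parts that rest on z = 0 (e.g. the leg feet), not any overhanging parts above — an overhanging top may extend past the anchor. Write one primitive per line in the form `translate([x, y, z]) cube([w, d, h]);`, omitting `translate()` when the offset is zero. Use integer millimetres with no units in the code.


translate([329, 366, 0]) cube([128, 553, 20]);
translate([329, 366, 20]) cube([128, 20, 123]);
translate([329, 899, 20]) cube([128, 20, 123]);
translate([329, 386, 20]) cube([20, 513, 123]);
translate([437, 386, 20]) cube([20, 513, 123]);


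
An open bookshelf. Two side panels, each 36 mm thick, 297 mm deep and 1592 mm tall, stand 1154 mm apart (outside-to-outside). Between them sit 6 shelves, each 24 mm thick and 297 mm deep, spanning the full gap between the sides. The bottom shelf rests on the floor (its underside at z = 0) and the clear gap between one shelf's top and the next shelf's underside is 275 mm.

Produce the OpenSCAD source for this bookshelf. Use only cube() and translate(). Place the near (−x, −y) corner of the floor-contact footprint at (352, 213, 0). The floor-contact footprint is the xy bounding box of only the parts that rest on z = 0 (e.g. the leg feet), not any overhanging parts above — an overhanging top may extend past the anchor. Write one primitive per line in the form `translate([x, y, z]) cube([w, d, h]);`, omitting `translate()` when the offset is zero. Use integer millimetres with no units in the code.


translate([352, 213, 0]) cube([36, 297, 1592]);
translate([1470, 213, 0]) cube([36, 297, 1592]);
translate([388, 213, 0]) cube([1082, 297, 24]);
translate([388, 213, 299]) cube([1082, 297, 24]);
translate([388, 213, 598]) cube([1082, 297, 24]);
translate([388, 213, 897]) cube([1082, 297, 24]);
translate([388, 213, 1196]) cube([1082, 297, 24]);
translate([388, 213, 1495]) cube([1082, 297, 24]);


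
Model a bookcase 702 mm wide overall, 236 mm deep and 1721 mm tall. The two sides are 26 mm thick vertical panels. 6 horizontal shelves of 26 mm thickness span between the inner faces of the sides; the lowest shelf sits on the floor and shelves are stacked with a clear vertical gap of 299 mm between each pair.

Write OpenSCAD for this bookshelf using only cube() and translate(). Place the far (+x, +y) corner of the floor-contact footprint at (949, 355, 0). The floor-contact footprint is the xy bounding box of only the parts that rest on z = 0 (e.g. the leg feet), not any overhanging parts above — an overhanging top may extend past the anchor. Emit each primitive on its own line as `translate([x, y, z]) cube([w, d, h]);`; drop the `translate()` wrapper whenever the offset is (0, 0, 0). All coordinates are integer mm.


translate([247, 119, 0]) cube([26, 236, 1721]);
translate([923, 119, 0]) cube([26, 236, 1721]);
translate([273, 119, 0]) cube([650, 236, 26]);
translate([273, 119, 325]) cube([650, 236, 26]);
translate([273, 119, 650]) cube([650, 236, 26]);
translate([273, 119, 975]) cube([650, 236, 26]);
translate([273, 119, 1300]) cube([650, 236, 26]);
translate([273, 119, 1625]) cube([650, 236, 26]);


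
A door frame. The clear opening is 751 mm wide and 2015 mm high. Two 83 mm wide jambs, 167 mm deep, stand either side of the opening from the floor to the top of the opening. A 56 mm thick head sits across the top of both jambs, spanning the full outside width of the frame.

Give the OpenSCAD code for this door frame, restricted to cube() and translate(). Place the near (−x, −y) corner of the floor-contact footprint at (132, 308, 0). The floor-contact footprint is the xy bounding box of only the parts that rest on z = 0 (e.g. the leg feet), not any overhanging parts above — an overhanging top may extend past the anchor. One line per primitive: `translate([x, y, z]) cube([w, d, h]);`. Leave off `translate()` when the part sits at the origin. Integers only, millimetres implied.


translate([132, 308, 0]) cube([83, 167, 2015]);
translate([966, 308, 0]) cube([83, 167, 2015]);
translate([132, 308, 2015]) cube([917, 167, 56]);


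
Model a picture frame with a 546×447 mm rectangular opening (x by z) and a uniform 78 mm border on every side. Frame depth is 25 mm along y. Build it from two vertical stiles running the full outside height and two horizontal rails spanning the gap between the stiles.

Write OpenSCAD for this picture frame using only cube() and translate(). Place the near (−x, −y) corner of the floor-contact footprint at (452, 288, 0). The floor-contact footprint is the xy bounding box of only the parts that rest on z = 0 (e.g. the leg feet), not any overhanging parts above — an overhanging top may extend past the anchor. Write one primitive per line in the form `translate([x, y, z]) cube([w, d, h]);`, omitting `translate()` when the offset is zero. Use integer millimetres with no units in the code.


translate([452, 288, 0]) cube([78, 25, 603]);
translate([1076, 288, 0]) cube([78, 25, 603]);
translate([530, 288, 0]) cube([546, 25, 78]);
translate([530, 288, 525]) cube([546, 25, 78]);


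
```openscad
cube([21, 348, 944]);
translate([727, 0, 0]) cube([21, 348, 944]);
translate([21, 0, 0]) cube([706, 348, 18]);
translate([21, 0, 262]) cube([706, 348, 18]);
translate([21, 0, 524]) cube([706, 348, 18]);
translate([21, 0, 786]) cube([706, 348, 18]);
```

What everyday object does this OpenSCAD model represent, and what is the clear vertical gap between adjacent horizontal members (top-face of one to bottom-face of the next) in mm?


A bookshelf. The clear shelf gap is 244 mm.

Two tall side panels with 4 horizontal boards between them — a bookshelf. The first two shelf undersides are at z = 0 and z = 262; with shelf thickness 18, the clear gap is 262 − 0 − 18 = 244 mm.


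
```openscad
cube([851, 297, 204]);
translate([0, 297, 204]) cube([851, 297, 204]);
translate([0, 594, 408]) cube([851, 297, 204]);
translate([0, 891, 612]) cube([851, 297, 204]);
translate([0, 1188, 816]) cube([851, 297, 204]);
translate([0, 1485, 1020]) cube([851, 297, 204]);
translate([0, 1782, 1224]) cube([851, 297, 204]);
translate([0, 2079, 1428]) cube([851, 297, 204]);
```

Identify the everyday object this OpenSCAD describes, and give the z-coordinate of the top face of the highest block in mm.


A staircase. The total rise is 1632 mm.

8 identical blocks, each offset up and back from the previous — a staircase. Each step is 204 mm tall and there are 8 of them, so the total rise is 8 × 204 = 1632 mm.


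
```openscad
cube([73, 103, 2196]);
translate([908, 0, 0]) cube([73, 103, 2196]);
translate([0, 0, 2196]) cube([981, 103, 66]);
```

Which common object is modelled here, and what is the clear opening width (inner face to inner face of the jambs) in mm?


A door frame. The clear opening width is 835 mm.

Two 2196 mm tall posts with a header on top — a door frame. The left jamb is 73 mm wide at x = 0; the right jamb starts at x = 908. The clear opening is 908 − 73 = 835 mm.


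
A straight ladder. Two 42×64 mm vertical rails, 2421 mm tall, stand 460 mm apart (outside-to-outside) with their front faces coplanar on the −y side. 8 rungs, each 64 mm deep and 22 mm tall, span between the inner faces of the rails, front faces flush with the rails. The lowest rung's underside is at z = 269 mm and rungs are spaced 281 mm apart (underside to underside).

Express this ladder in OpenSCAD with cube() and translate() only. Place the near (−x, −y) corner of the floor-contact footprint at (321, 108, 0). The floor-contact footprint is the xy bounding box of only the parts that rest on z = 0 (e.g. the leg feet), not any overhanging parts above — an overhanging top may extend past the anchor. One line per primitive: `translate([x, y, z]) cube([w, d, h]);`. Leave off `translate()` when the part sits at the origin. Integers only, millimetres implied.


translate([321, 108, 0]) cube([42, 64, 2421]);
translate([739, 108, 0]) cube([42, 64, 2421]);
translate([363, 108, 269]) cube([376, 64, 22]);
translate([363, 108, 550]) cube([376, 64, 22]);
translate([363, 108, 831]) cube([376, 64, 22]);
translate([363, 108, 1112]) cube([376, 64, 22]);
translate([363, 108, 1393]) cube([376, 64, 22]);
translate([363, 108, 1674]) cube([376, 64, 22]);
translate([363, 108, 1955]) cube([376, 64, 22]);
translate([363, 108, 2236]) cube([376, 64, 22]);


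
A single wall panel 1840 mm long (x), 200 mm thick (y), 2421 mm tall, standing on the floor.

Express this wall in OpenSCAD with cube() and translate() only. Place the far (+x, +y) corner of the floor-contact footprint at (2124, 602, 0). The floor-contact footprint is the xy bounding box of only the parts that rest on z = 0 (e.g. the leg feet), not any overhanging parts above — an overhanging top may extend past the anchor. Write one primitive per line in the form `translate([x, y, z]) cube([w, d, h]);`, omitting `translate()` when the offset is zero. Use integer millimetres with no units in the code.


translate([284, 402, 0]) cube([1840, 200, 2421]);


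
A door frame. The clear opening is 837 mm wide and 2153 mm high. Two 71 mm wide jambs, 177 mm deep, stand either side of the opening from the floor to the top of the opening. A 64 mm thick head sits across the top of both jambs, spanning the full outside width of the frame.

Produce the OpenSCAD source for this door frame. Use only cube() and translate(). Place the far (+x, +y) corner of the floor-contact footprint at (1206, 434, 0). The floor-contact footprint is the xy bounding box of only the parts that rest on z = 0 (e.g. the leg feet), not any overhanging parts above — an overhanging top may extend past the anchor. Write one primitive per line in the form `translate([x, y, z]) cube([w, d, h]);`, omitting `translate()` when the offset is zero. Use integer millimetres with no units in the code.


translate([227, 257, 0]) cube([71, 177, 2153]);
translate([1135, 257, 0]) cube([71, 177, 2153]);
translate([227, 257, 2153]) cube([979, 177, 64]);


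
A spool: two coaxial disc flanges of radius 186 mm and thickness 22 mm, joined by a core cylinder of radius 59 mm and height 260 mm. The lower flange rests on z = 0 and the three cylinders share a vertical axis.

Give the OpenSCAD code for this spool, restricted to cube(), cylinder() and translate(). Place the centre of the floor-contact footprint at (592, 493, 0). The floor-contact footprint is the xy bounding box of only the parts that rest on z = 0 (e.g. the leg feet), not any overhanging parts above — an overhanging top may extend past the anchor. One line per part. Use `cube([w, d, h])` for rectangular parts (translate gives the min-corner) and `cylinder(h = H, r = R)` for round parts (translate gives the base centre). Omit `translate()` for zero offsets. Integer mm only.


translate([592, 493, 0]) cylinder(h = 22, r = 186);
translate([592, 493, 22]) cylinder(h = 260, r = 59);
translate([592, 493, 282]) cylinder(h = 22, r = 186);


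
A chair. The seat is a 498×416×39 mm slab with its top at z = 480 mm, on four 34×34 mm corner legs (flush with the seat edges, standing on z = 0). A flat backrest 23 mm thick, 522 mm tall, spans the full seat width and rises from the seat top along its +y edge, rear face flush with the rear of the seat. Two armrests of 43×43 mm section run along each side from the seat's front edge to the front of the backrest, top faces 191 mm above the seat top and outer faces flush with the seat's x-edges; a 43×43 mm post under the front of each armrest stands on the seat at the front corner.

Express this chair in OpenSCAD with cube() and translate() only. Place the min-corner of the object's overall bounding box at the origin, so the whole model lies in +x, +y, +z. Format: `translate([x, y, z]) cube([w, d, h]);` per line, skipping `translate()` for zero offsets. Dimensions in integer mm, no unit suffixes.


translate([0, 0, 441]) cube([498, 416, 39]);
cube([34, 34, 441]);
translate([464, 0, 0]) cube([34, 34, 441]);
translate([0, 382, 0]) cube([34, 34, 441]);
translate([464, 382, 0]) cube([34, 34, 441]);
translate([0, 393, 480]) cube([498, 23, 522]);
translate([0, 0, 628]) cube([43, 393, 43]);
translate([455, 0, 628]) cube([43, 393, 43]);
translate([0, 0, 480]) cube([43, 43, 148]);
translate([455, 0, 480]) cube([43, 43, 148]);


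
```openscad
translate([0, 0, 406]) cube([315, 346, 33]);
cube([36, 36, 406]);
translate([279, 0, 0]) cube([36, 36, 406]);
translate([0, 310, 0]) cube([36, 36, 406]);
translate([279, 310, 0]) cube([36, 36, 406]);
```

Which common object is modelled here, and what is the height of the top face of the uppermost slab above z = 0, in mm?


A stool. The seat height is 439 mm.

A 315×346×33 slab at z = 406 on four corner posts — a stool. The seat top is 406 + 33 = 439 mm.


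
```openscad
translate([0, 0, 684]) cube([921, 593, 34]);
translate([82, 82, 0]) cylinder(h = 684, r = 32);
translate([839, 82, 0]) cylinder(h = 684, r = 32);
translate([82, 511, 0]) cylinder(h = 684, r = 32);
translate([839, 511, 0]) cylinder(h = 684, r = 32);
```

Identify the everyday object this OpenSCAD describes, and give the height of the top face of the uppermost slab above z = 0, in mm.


A table. The table height is 718 mm.

A 921×593×34 slab sits at z = 684 on four Ø64 mm round legs — a table. The top surface is at 684 + 34 = 718 mm.


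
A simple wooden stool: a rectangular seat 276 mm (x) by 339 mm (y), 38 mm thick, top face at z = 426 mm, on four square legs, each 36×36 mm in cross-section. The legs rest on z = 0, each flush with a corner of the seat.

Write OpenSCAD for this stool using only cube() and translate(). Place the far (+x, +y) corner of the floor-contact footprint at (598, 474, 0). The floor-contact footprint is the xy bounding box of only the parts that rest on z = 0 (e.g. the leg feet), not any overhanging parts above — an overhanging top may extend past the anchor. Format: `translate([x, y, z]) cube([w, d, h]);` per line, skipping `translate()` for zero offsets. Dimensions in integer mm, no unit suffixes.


translate([322, 135, 388]) cube([276, 339, 38]);
translate([322, 135, 0]) cube([36, 36, 388]);
translate([562, 135, 0]) cube([36, 36, 388]);
translate([322, 438, 0]) cube([36, 36, 388]);
translate([562, 438, 0]) cube([36, 36, 388]);


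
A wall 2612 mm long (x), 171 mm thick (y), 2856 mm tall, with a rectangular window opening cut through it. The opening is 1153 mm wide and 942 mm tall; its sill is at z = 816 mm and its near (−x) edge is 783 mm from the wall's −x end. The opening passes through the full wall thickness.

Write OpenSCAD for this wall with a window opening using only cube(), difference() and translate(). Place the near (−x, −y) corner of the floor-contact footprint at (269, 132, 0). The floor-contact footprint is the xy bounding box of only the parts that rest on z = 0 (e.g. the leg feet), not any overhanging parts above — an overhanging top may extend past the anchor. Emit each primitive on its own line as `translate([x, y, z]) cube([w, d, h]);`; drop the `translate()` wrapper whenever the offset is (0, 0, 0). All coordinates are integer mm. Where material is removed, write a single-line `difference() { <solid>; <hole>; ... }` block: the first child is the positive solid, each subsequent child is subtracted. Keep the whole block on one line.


difference() { translate([269, 132, 0]) cube([2612, 171, 2856]); translate([1052, 132, 816]) cube([1153, 171, 942]); }


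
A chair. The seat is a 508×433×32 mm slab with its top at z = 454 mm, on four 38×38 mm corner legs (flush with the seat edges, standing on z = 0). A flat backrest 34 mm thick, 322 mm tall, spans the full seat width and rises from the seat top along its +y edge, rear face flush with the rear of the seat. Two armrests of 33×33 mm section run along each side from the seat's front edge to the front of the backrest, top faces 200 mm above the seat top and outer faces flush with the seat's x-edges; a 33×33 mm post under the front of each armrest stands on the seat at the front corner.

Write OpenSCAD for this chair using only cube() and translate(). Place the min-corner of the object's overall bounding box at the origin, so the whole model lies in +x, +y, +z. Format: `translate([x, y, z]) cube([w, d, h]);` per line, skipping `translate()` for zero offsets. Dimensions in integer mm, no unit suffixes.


translate([0, 0, 422]) cube([508, 433, 32]);
cube([38, 38, 422]);
translate([470, 0, 0]) cube([38, 38, 422]);
translate([0, 395, 0]) cube([38, 38, 422]);
translate([470, 395, 0]) cube([38, 38, 422]);
translate([0, 399, 454]) cube([508, 34, 322]);
translate([0, 0, 621]) cube([33, 399, 33]);
translate([475, 0, 621]) cube([33, 399, 33]);
translate([0, 0, 454]) cube([33, 33, 167]);
translate([475, 0, 454]) cube([33, 33, 167]);


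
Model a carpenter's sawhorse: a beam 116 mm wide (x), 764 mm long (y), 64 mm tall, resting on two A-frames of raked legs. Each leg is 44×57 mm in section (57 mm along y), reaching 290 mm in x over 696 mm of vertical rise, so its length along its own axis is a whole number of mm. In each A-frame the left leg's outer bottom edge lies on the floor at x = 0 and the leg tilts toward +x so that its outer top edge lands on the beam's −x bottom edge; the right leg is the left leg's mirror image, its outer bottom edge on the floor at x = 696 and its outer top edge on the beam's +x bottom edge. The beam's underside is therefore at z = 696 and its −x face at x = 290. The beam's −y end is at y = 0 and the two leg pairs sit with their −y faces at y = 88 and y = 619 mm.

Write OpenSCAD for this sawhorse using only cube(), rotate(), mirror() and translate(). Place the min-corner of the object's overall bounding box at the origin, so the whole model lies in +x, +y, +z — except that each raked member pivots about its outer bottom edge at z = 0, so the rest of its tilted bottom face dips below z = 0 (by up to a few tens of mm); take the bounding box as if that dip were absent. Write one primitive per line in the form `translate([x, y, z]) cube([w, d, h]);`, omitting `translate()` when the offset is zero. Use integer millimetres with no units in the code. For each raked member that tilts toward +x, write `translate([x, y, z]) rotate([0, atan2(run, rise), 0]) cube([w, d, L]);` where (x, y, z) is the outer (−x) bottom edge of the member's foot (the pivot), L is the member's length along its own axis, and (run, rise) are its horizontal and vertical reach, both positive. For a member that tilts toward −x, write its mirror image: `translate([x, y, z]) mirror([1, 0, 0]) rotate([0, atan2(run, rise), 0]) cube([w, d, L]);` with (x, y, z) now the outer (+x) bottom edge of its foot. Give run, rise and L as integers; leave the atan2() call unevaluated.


translate([290, 0, 696]) cube([116, 764, 64]);
translate([0, 88, 0]) rotate([0, atan2(290, 696), 0]) cube([44, 57, 754]);
translate([696, 88, 0]) mirror([1, 0, 0]) rotate([0, atan2(290, 696), 0]) cube([44, 57, 754]);
translate([0, 619, 0]) rotate([0, atan2(290, 696), 0]) cube([44, 57, 754]);
translate([696, 619, 0]) mirror([1, 0, 0]) rotate([0, atan2(290, 696), 0]) cube([44, 57, 754]);


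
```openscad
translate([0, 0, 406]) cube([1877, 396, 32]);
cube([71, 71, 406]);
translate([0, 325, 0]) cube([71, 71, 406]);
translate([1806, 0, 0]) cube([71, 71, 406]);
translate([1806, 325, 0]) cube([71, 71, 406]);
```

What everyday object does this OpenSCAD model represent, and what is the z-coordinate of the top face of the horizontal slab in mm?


A bench. The seat-top height is 438 mm.

A long slab on four corner posts — a bench. The slab sits at z = 406 with thickness 32, so the top is 406 + 32 = 438 mm.


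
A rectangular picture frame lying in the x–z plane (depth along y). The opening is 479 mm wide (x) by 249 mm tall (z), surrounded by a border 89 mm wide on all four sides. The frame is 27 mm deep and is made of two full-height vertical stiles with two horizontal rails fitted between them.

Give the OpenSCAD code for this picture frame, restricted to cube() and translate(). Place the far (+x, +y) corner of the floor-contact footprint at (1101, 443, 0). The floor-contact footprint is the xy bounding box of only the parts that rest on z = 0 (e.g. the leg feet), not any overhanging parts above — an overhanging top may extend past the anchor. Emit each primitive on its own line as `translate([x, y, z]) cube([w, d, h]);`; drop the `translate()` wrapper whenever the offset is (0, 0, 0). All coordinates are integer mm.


translate([444, 416, 0]) cube([89, 27, 427]);
translate([1012, 416, 0]) cube([89, 27, 427]);
translate([533, 416, 0]) cube([479, 27, 89]);
translate([533, 416, 338]) cube([479, 27, 89]);


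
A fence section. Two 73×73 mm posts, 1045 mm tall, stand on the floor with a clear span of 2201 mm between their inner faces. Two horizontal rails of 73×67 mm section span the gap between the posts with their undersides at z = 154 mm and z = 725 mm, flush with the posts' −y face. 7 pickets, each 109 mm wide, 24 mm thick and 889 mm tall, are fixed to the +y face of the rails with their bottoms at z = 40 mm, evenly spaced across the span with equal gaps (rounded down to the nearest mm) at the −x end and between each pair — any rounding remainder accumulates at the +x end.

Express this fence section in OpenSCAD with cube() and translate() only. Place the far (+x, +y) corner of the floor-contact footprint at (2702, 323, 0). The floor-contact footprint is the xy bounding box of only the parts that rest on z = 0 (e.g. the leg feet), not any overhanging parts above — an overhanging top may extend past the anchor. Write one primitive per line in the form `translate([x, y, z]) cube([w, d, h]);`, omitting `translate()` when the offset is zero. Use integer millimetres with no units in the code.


translate([355, 250, 0]) cube([73, 73, 1045]);
translate([2629, 250, 0]) cube([73, 73, 1045]);
translate([428, 250, 154]) cube([2201, 73, 67]);
translate([428, 250, 725]) cube([2201, 73, 67]);
translate([607, 323, 40]) cube([109, 24, 889]);
translate([895, 323, 40]) cube([109, 24, 889]);
translate([1183, 323, 40]) cube([109, 24, 889]);
translate([1471, 323, 40]) cube([109, 24, 889]);
translate([1759, 323, 40]) cube([109, 24, 889]);
translate([2047, 323, 40]) cube([109, 24, 889]);
translate([2335, 323, 40]) cube([109, 24, 889]);


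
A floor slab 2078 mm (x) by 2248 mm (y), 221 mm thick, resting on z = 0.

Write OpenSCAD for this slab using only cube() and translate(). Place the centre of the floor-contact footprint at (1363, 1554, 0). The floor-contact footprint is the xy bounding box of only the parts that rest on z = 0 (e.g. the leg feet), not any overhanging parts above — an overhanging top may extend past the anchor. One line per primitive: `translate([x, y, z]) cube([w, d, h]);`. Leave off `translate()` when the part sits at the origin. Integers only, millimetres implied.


translate([324, 430, 0]) cube([2078, 2248, 221]);


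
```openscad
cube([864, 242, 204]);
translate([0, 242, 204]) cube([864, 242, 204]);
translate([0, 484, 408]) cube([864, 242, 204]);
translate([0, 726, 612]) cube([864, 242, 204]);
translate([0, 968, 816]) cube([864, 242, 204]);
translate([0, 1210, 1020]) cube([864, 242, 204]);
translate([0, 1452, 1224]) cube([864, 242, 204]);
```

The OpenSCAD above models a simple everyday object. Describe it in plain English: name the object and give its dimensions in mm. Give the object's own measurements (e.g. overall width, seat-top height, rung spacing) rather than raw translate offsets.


A straight staircase of 7 solid steps. Each step is 864 mm wide (x), 242 mm deep (y, the going) and 204 mm tall (the rise). The first step rests on the floor; each subsequent step sits one going further in +y and one rise higher in +z, directly behind and above the previous step with no overlap.


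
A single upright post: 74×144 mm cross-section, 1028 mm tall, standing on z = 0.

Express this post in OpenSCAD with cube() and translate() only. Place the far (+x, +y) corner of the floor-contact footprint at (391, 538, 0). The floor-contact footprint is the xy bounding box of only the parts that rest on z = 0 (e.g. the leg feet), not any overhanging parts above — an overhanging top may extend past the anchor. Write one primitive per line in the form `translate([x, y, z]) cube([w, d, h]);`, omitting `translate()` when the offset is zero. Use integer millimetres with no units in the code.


translate([317, 394, 0]) cube([74, 144, 1028]);


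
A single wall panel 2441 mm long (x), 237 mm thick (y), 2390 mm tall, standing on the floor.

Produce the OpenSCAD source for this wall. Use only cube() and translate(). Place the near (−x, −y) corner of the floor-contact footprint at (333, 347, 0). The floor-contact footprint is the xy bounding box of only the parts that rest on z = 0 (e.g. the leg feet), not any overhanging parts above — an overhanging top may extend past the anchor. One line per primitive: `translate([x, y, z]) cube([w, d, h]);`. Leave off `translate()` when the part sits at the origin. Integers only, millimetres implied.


translate([333, 347, 0]) cube([2441, 237, 2390]);


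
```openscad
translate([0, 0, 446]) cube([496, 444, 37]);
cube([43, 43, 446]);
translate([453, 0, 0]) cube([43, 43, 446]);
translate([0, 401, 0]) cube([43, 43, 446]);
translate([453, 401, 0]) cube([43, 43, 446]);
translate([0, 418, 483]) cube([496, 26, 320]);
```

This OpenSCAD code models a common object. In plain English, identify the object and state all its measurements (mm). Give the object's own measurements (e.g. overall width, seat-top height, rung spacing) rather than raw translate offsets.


A chair. The seat is a 496×444×37 mm slab with its top at z = 483 mm, on four 43×43 mm corner legs (flush with the seat edges, standing on z = 0). A flat backrest 26 mm thick, 320 mm tall, spans the full seat width and rises from the seat top along its +y edge, rear face flush with the rear of the seat.


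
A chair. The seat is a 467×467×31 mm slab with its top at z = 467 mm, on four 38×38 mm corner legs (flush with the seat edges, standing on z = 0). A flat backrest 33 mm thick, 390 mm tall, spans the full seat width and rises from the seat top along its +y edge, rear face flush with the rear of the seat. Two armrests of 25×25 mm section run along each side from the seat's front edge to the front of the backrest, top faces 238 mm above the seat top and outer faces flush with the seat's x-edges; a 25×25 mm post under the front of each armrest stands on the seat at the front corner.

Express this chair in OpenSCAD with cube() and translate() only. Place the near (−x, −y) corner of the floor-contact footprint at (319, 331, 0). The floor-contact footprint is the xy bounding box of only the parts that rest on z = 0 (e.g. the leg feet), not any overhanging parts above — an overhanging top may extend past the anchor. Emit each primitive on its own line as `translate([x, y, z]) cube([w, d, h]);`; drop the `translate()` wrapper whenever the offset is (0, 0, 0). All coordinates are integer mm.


translate([319, 331, 436]) cube([467, 467, 31]);
translate([319, 331, 0]) cube([38, 38, 436]);
translate([748, 331, 0]) cube([38, 38, 436]);
translate([319, 760, 0]) cube([38, 38, 436]);
translate([748, 760, 0]) cube([38, 38, 436]);
translate([319, 765, 467]) cube([467, 33, 390]);
translate([319, 331, 680]) cube([25, 434, 25]);
translate([761, 331, 680]) cube([25, 434, 25]);
translate([319, 331, 467]) cube([25, 25, 213]);
translate([761, 331, 467]) cube([25, 25, 213]);


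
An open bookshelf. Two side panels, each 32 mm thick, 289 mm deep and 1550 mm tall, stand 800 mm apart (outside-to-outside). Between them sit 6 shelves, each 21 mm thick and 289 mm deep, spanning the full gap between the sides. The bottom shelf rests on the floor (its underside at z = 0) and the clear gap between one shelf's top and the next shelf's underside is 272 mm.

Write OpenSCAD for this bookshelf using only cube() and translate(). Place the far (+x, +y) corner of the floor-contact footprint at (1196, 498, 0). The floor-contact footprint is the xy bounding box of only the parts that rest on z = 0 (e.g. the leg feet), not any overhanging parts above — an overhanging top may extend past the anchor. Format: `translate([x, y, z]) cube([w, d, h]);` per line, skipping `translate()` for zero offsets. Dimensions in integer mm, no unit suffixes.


translate([396, 209, 0]) cube([32, 289, 1550]);
translate([1164, 209, 0]) cube([32, 289, 1550]);
translate([428, 209, 0]) cube([736, 289, 21]);
translate([428, 209, 293]) cube([736, 289, 21]);
translate([428, 209, 586]) cube([736, 289, 21]);
translate([428, 209, 879]) cube([736, 289, 21]);
translate([428, 209, 1172]) cube([736, 289, 21]);
translate([428, 209, 1465]) cube([736, 289, 21]);


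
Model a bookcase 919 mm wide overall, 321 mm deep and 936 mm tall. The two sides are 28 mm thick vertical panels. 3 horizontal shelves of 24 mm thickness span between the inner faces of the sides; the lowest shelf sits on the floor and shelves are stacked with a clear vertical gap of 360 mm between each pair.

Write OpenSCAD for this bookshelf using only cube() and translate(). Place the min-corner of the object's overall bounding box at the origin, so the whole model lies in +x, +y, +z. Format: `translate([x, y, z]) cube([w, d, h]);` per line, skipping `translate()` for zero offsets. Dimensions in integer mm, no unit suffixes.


cube([28, 321, 936]);
translate([891, 0, 0]) cube([28, 321, 936]);
translate([28, 0, 0]) cube([863, 321, 24]);
translate([28, 0, 384]) cube([863, 321, 24]);
translate([28, 0, 768]) cube([863, 321, 24]);


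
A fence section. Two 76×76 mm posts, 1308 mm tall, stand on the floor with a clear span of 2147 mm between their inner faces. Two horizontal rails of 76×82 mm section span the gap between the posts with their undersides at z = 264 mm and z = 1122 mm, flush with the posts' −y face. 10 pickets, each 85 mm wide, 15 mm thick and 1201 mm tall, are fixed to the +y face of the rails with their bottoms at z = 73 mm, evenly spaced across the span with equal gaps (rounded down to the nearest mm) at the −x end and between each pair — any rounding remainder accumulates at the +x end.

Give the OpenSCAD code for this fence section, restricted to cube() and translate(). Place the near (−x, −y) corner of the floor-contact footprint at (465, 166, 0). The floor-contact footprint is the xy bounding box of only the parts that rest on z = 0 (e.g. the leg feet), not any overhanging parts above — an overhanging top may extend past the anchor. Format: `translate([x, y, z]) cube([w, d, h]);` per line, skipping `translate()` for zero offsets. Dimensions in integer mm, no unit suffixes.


translate([465, 166, 0]) cube([76, 76, 1308]);
translate([2688, 166, 0]) cube([76, 76, 1308]);
translate([541, 166, 264]) cube([2147, 76, 82]);
translate([541, 166, 1122]) cube([2147, 76, 82]);
translate([658, 242, 73]) cube([85, 15, 1201]);
translate([860, 242, 73]) cube([85, 15, 1201]);
translate([1062, 242, 73]) cube([85, 15, 1201]);
translate([1264, 242, 73]) cube([85, 15, 1201]);
translate([1466, 242, 73]) cube([85, 15, 1201]);
translate([1668, 242, 73]) cube([85, 15, 1201]);
translate([1870, 242, 73]) cube([85, 15, 1201]);
translate([2072, 242, 73]) cube([85, 15, 1201]);
translate([2274, 242, 73]) cube([85, 15, 1201]);
translate([2476, 242, 73]) cube([85, 15, 1201]);


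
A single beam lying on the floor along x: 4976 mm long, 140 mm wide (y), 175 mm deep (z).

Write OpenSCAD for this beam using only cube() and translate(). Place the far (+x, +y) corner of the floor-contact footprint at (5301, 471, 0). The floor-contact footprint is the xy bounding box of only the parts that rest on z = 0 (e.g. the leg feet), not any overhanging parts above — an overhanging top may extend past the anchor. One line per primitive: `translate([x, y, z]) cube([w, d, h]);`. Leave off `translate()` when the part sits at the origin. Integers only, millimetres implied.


translate([325, 331, 0]) cube([4976, 140, 175]);


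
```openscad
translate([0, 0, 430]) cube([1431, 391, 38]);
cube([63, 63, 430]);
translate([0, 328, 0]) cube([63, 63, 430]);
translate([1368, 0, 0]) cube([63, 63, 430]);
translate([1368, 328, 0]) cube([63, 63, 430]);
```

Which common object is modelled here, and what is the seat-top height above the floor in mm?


A bench. The seat-top height is 468 mm.

A long slab on four corner posts — a bench. The slab sits at z = 430 with thickness 38, so the top is 430 + 38 = 468 mm.


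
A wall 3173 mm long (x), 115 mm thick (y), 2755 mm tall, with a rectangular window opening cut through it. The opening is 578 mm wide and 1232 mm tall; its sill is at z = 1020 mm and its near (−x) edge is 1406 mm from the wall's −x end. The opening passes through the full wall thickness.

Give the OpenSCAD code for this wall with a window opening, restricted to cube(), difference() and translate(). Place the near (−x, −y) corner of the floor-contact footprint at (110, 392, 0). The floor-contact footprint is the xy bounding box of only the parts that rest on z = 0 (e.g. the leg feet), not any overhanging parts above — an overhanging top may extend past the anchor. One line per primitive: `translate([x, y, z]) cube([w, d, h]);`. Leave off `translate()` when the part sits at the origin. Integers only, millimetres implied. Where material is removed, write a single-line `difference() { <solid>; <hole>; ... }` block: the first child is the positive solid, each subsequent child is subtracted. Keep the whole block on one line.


difference() { translate([110, 392, 0]) cube([3173, 115, 2755]); translate([1516, 392, 1020]) cube([578, 115, 1232]); }


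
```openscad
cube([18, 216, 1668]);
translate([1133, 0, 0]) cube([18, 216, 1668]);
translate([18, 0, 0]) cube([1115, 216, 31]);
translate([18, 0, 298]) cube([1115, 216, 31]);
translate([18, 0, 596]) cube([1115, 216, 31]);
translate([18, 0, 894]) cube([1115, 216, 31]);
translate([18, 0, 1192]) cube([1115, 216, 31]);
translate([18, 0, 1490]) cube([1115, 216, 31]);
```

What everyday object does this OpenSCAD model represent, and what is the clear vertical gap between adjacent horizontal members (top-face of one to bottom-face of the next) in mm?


A bookshelf. The clear shelf gap is 267 mm.

Two tall side panels with 6 horizontal boards between them — a bookshelf. The first two shelf undersides are at z = 0 and z = 298; with shelf thickness 31, the clear gap is 298 − 0 − 31 = 267 mm.


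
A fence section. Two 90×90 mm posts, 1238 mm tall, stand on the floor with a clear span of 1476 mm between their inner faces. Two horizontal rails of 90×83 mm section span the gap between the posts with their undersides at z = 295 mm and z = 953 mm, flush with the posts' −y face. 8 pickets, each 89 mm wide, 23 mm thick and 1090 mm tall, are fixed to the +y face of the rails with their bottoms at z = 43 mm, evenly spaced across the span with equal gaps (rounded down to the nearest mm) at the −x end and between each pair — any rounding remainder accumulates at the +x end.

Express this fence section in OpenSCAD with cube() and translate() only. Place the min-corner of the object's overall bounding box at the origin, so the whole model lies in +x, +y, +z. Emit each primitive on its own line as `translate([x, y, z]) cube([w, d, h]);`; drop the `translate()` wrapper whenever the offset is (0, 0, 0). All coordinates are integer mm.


cube([90, 90, 1238]);
translate([1566, 0, 0]) cube([90, 90, 1238]);
translate([90, 0, 295]) cube([1476, 90, 83]);
translate([90, 0, 953]) cube([1476, 90, 83]);
translate([174, 90, 43]) cube([89, 23, 1090]);
translate([347, 90, 43]) cube([89, 23, 1090]);
translate([520, 90, 43]) cube([89, 23, 1090]);
translate([693, 90, 43]) cube([89, 23, 1090]);
translate([866, 90, 43]) cube([89, 23, 1090]);
translate([1039, 90, 43]) cube([89, 23, 1090]);
translate([1212, 90, 43]) cube([89, 23, 1090]);
translate([1385, 90, 43]) cube([89, 23, 1090]);


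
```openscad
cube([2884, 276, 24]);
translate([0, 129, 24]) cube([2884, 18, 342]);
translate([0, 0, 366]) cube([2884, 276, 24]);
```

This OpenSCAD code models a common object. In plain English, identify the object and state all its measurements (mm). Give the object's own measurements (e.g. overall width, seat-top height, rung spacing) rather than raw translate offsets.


An I-beam lying along x, 2884 mm long. Overall section height 390 mm. Two flanges 276 mm wide (y) and 24 mm thick, one on the floor and one at the top; a web 18 mm thick runs between them, centred on the flange width.
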